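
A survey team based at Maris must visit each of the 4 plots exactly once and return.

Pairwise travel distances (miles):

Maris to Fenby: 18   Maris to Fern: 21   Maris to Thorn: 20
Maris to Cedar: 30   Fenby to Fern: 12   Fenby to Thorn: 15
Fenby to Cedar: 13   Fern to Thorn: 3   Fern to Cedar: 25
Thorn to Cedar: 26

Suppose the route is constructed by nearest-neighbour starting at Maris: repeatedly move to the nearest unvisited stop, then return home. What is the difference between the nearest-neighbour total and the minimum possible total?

Maris: Fenby=18, Thorn=20, Fern=21, Cedar=30 ⇒ Fenby
Fenby: Fern=12, Cedar=13, Thorn=15 ⇒ Fern
Fern: Thorn=3, Cedar=25 ⇒ Thorn
Thorn: Cedar=26 ⇒ Cedar
NN route Maris → Fenby → Fern → Thorn → Cedar → Maris costs 89.
Optimal: Maris → Thorn → Fern → Fenby → Cedar → Maris costs 78 (by enumerating all 12 distinct tours).
Excess = 89 − 78 = 11.

The nearest-neighbour route is 11 miles longer than optimal.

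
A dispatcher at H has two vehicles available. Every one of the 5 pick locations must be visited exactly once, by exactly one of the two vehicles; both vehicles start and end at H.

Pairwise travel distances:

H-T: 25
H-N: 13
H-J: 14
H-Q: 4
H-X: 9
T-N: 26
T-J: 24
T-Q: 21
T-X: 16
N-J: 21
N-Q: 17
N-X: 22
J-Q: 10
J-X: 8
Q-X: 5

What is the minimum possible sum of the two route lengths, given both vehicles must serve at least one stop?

Try each way of splitting the stops between the two vehicles (each non-empty) and, for each split, find the best tour for each vehicle:
  {T} + {N, J, Q, X}: 50 + 51 = 101
  {N} + {T, J, Q, X}: 26 + 63 = 89
  {T, N} + {J, Q, X}: 64 + 31 = 95
  {J} + {T, N, Q, X}: 28 + 64 = 92
  {T, J} + {N, Q, X}: 63 + 44 = 107
  {N, J} + {T, Q, X}: 48 + 50 = 98
  … (15 splits in total)
  {Q} + {T, N, J, X}: 8 + 77 = 85  ← best
Best: vehicle 1 H → Q → H = 8; vehicle 2 H → N → T → X → J → H = 77; combined 85.

85 — the smallest possible combined total.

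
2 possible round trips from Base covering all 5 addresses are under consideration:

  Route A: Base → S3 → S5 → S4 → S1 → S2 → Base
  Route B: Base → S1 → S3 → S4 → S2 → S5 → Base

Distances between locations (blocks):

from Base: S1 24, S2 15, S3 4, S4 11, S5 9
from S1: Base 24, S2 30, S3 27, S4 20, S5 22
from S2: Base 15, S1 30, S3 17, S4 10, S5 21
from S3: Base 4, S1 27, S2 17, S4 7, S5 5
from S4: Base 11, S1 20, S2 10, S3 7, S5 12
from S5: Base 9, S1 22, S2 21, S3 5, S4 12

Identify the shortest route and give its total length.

86 blocks — Route A is the shortest.

Route A: 4 + 5 + 12 + 20 + 30 + 15 = 86
Route B: 24 + 27 + 7 + 10 + 21 + 9 = 98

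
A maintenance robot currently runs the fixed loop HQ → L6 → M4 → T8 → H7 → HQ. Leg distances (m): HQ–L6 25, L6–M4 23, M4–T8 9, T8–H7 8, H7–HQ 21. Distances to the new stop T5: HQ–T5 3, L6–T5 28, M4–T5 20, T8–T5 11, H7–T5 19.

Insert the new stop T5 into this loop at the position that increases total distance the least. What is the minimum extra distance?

+1 m — insert T5 between H7 and HQ.

Insertion cost between consecutive stops i–j is d(i,T5) + d(T5,j) − d(i,j):
  between HQ and L6: 3 + 28 − 25 = 6
  between L6 and M4: 28 + 20 − 23 = 25
  between M4 and T8: 20 + 11 − 9 = 22
  between T8 and H7: 11 + 19 − 8 = 22
  between H7 and HQ: 19 + 3 − 21 = 1
Cheapest insertion is between H7 and HQ, adding 1.
New total = 86 + 1 = 87.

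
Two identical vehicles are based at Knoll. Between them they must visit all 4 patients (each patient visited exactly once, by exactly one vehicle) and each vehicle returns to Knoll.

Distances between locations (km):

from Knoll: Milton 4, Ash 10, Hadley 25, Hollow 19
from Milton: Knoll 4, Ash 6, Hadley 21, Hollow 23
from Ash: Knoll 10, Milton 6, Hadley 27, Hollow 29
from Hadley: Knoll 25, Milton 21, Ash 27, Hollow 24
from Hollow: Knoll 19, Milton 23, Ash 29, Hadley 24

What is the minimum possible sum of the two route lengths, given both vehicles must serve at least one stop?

88 km — the smallest possible combined total.

Try each way of splitting the stops between the two vehicles (each non-empty) and, for each split, find the best tour for each vehicle:
  {Milton} + {Ash, Hadley, Hollow}: 8 + 80 = 88
  {Ash} + {Milton, Hadley, Hollow}: 20 + 68 = 88
  {Milton, Ash} + {Hadley, Hollow}: 20 + 68 = 88
  {Hadley} + {Milton, Ash, Hollow}: 50 + 58 = 108
  {Milton, Hadley} + {Ash, Hollow}: 50 + 58 = 108
  {Ash, Hadley} + {Milton, Hollow}: 62 + 46 = 108
  … (7 splits in total)
Best: vehicle 1 Knoll → Milton → Knoll = 8; vehicle 2 Knoll → Ash → Hadley → Hollow → Knoll = 80; combined 88.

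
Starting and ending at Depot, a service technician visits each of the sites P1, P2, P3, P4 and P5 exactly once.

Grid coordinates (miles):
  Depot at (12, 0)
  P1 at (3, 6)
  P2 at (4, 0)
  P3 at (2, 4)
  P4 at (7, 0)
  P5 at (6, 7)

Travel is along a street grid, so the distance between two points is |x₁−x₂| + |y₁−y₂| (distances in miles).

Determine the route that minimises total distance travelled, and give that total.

Shortest round trip = 34 miles.

With 5 stops there are 5!/2 = 60 distinct round trips (a route and its reverse cost the same).
Depot → P1 → P2 → P3 → P4 → P5 → Depot: 15+7+6+9+8+13 = 58
Depot → P1 → P2 → P3 → P5 → P4 → Depot: 15+7+6+7+8+5 = 48
Depot → P1 → P2 → P4 → P3 → P5 → Depot: 15+7+3+9+7+13 = 54
Depot → P1 → P2 → P4 → P5 → P3 → Depot: 15+7+3+8+7+14 = 54
Depot → P1 → P2 → P5 → P3 → P4 → Depot: 15+7+9+7+9+5 = 52
Depot → P1 → P2 → P5 → P4 → P3 → Depot: 15+7+9+8+9+14 = 62
Depot → P1 → P3 → P2 → P4 → P5 → Depot: 15+3+6+3+8+13 = 48
Depot → P1 → P3 → P2 → P5 → P4 → Depot: 15+3+6+9+8+5 = 46
Depot → P1 → P3 → P4 → P2 → P5 → Depot: 15+3+9+3+9+13 = 52
Depot → P1 → P3 → P4 → P5 → P2 → Depot: 15+3+9+8+9+8 = 52
Depot → P1 → P3 → P5 → P2 → P4 → Depot: 15+3+7+9+3+5 = 42
Depot → P1 → P3 → P5 → P4 → P2 → Depot: 15+3+7+8+3+8 = 44
Depot → P1 → P4 → P2 → P3 → P5 → Depot: 15+10+3+6+7+13 = 54
Depot → P1 → P4 → P2 → P5 → P3 → Depot: 15+10+3+9+7+14 = 58
… (46 more)
Depot → P2 → P3 → P1 → P5 → P4 → Depot: 8+6+3+4+8+5 = 34  ← best
The minimum is 34.
One optimal route: Depot → P2 → P3 → P1 → P5 → P4 → Depot (or its reverse).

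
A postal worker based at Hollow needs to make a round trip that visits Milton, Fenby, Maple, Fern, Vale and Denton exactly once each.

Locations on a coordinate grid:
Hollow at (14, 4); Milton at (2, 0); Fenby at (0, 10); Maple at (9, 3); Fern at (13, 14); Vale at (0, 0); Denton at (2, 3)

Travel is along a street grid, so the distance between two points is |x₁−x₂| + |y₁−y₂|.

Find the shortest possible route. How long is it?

There are 360 distinct closed tours to check (reversals are equivalent).
Hollow-Milton-Fenby-Maple-Fern-Vale-Denton-Hollow: 16+12+16+15+27+5+13 = 104
Hollow-Milton-Fenby-Maple-Fern-Denton-Vale-Hollow: 16+12+16+15+22+5+18 = 104
Hollow-Milton-Fenby-Maple-Vale-Fern-Denton-Hollow: 16+12+16+12+27+22+13 = 118
Hollow-Milton-Fenby-Maple-Vale-Denton-Fern-Hollow: 16+12+16+12+5+22+11 = 94
Hollow-Milton-Fenby-Maple-Denton-Fern-Vale-Hollow: 16+12+16+7+22+27+18 = 118
Hollow-Milton-Fenby-Maple-Denton-Vale-Fern-Hollow: 16+12+16+7+5+27+11 = 94
Hollow-Milton-Fenby-Fern-Maple-Vale-Denton-Hollow: 16+12+17+15+12+5+13 = 90
Hollow-Milton-Fenby-Fern-Maple-Denton-Vale-Hollow: 16+12+17+15+7+5+18 = 90
… (352 more)
Hollow-Maple-Denton-Milton-Vale-Fenby-Fern-Hollow: 6+7+3+2+10+17+11 = 56  ← best
The minimum is 56.
One optimal route: Hollow → Maple → Denton → Milton → Vale → Fenby → Fern → Hollow (or its reverse).

56 — the shortest possible round trip.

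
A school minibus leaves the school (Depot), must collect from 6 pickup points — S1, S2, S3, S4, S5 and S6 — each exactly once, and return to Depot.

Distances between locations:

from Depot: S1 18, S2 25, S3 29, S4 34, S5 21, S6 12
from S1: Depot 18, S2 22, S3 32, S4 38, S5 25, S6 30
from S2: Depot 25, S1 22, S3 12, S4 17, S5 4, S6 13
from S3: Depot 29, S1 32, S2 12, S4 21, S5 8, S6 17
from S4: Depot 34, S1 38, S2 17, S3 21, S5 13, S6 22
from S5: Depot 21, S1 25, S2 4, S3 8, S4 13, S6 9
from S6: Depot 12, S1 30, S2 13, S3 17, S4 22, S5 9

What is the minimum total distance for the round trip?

Shortest round trip = 107.

With 6 stops there are 6!/2 = 360 distinct round trips (a route and its reverse cost the same).
Depot→S1→S2→S3→S4→S5→S6→Depot: 18+22+12+21+13+9+12 = 107
Depot→S1→S2→S3→S4→S6→S5→Depot: 18+22+12+21+22+9+21 = 125
Depot→S1→S2→S3→S5→S4→S6→Depot: 18+22+12+8+13+22+12 = 107
Depot→S1→S2→S3→S5→S6→S4→Depot: 18+22+12+8+9+22+34 = 125
Depot→S1→S2→S3→S6→S4→S5→Depot: 18+22+12+17+22+13+21 = 125
Depot→S1→S2→S3→S6→S5→S4→Depot: 18+22+12+17+9+13+34 = 125
Depot→S1→S2→S4→S3→S5→S6→Depot: 18+22+17+21+8+9+12 = 107
Depot→S1→S2→S4→S3→S6→S5→Depot: 18+22+17+21+17+9+21 = 125
… (352 more)
The minimum is 107.
One optimal route: Depot → S1 → S2 → S3 → S4 → S5 → S6 → Depot (or its reverse).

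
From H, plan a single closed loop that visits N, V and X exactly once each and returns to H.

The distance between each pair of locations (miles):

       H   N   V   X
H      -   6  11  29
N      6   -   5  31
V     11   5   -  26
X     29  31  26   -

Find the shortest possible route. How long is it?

Minimum total distance: 66 miles.

H→N→V→X→H: 6+5+26+29 = 66
H→N→X→V→H: 6+31+26+11 = 74
H→V→N→X→H: 11+5+31+29 = 76
The minimum is 66.
One optimal route: H → N → V → X → H (or its reverse).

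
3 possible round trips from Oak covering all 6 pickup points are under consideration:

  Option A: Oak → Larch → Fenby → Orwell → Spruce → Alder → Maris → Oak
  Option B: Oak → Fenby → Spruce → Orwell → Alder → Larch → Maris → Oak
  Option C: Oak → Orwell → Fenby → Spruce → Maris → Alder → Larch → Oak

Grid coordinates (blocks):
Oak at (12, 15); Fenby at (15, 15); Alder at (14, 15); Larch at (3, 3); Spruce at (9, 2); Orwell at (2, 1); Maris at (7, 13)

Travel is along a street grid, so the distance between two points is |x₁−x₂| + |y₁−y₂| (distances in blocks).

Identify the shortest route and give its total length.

Option A: 21 + 24 + 27 + 8 + 18 + 9 + 7 = 114
Option B: 3 + 19 + 8 + 26 + 23 + 14 + 7 = 100
Option C: 24 + 27 + 19 + 13 + 9 + 23 + 21 = 136

100 blocks — Option B is the shortest.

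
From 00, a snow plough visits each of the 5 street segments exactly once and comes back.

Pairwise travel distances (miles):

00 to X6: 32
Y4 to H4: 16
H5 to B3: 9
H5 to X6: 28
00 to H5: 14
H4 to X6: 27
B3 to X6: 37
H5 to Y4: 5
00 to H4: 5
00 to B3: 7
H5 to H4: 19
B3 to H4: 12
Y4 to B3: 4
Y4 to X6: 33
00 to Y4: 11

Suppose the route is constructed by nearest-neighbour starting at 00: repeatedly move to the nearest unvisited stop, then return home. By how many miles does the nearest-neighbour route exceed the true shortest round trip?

The nearest-neighbour route is 10 miles longer than optimal.

From 00: H4=5, B3=7, Y4=11, H5=14, X6=32 → choose H4 (5).
From H4: B3=12, Y4=16, H5=19, X6=27 → choose B3 (12).
From B3: Y4=4, H5=9, X6=37 → choose Y4 (4).
From Y4: H5=5, X6=33 → choose H5 (5).
From H5: X6=28 → choose X6 (28).
NN route 00 → H4 → B3 → Y4 → H5 → X6 → 00 costs 86.
Optimal: 00 → B3 → Y4 → H5 → X6 → H4 → 00 costs 76 (by enumerating all 60 distinct tours).
Excess = 86 − 76 = 10.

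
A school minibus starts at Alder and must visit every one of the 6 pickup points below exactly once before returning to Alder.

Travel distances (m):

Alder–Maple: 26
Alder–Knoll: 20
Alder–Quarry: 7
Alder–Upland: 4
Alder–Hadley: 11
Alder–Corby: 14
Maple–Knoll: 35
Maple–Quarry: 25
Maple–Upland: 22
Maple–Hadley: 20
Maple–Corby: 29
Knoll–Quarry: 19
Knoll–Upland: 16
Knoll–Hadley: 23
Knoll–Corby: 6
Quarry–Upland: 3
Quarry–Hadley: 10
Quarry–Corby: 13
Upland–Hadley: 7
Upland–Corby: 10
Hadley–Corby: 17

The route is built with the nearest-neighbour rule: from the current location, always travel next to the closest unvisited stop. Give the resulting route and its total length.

From Alder: distances to unvisited — Upland=4, Quarry=7, Hadley=11, Corby=14, Knoll=20, Maple=26. Nearest is Upland (4).
From Upland: distances to unvisited — Quarry=3, Hadley=7, Corby=10, Knoll=16, Maple=22. Nearest is Quarry (3).
From Quarry: distances to unvisited — Hadley=10, Corby=13, Knoll=19, Maple=25. Nearest is Hadley (10).
From Hadley: distances to unvisited — Corby=17, Maple=20, Knoll=23. Nearest is Corby (17).
From Corby: distances to unvisited — Knoll=6, Maple=29. Nearest is Knoll (6).
From Knoll: distances to unvisited — Maple=35. Nearest is Maple (35).
Return Maple→Alder: 26.
Total = 4 + 3 + 10 + 17 + 6 + 35 + 26 = 101.

Total distance 101 m via the nearest-neighbour route Alder → Upland → Quarry → Hadley → Corby → Knoll → Maple → Alder.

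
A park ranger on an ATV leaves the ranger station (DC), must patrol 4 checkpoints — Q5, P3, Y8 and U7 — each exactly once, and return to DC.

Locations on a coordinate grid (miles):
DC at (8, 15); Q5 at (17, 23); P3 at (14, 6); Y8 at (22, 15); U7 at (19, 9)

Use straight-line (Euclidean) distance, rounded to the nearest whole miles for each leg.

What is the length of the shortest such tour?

With 4 stops there are 4!/2 = 12 distinct round trips (a route and its reverse cost the same).
DC-Q5-P3-Y8-U7-DC: 12+17+12+7+13 = 61
DC-Q5-P3-U7-Y8-DC: 12+17+6+7+14 = 56
DC-Q5-Y8-P3-U7-DC: 12+9+12+6+13 = 52
DC-Q5-Y8-U7-P3-DC: 12+9+7+6+11 = 45
DC-Q5-U7-P3-Y8-DC: 12+14+6+12+14 = 58
DC-Q5-U7-Y8-P3-DC: 12+14+7+12+11 = 56
DC-P3-Q5-Y8-U7-DC: 11+17+9+7+13 = 57
DC-P3-Q5-U7-Y8-DC: 11+17+14+7+14 = 63
DC-P3-Y8-Q5-U7-DC: 11+12+9+14+13 = 59
DC-P3-U7-Q5-Y8-DC: 11+6+14+9+14 = 54
DC-Y8-Q5-P3-U7-DC: 14+9+17+6+13 = 59
DC-Y8-P3-Q5-U7-DC: 14+12+17+14+13 = 70
The minimum is 45.
One optimal route: DC → Q5 → Y8 → U7 → P3 → DC (or its reverse).

45 miles — the shortest possible round trip.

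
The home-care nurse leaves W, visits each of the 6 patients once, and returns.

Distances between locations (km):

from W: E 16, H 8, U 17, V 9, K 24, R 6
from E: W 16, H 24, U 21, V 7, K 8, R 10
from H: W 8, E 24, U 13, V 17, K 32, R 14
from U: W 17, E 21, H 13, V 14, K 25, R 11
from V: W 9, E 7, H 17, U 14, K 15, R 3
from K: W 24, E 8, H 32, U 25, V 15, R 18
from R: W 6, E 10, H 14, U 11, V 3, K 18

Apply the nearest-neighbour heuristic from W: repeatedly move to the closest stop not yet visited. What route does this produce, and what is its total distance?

From W: distances to unvisited — R=6, H=8, V=9, E=16, U=17, K=24. Nearest is R (6).
From R: distances to unvisited — V=3, E=10, U=11, H=14, K=18. Nearest is V (3).
From V: distances to unvisited — E=7, U=14, K=15, H=17. Nearest is E (7).
From E: distances to unvisited — K=8, U=21, H=24. Nearest is K (8).
From K: distances to unvisited — U=25, H=32. Nearest is U (25).
From U: distances to unvisited — H=13. Nearest is H (13).
Return H→W: 8.
Total = 6 + 3 + 7 + 8 + 25 + 13 + 8 = 70.

Total distance 70 km via the nearest-neighbour route W → R → V → E → K → U → H → W.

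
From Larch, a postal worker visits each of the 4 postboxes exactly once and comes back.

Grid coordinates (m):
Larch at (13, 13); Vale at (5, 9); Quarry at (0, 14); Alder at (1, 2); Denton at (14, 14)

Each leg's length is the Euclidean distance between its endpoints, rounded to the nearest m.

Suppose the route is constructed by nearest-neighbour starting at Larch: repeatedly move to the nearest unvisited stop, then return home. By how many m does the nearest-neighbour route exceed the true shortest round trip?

2 m longer than the optimal tour.

Larch: Denton=1, Vale=9, Quarry=13, Alder=16 ⇒ Denton
Denton: Vale=10, Quarry=14, Alder=18 ⇒ Vale
Vale: Quarry=7, Alder=8 ⇒ Quarry
Quarry: Alder=12 ⇒ Alder
NN route Larch → Denton → Vale → Quarry → Alder → Larch costs 46.
Optimal: Larch → Vale → Alder → Quarry → Denton → Larch costs 44 (by enumerating all 12 distinct tours).
Excess = 46 − 44 = 2.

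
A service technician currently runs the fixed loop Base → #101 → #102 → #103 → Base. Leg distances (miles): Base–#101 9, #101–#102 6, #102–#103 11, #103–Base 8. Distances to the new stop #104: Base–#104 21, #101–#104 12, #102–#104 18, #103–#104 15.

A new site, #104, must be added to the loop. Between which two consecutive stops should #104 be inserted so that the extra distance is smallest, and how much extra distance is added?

Insertion cost between consecutive stops i–j is d(i,#104) + d(#104,j) − d(i,j):
  between Base and #101: 21 + 12 − 9 = 24
  between #101 and #102: 12 + 18 − 6 = 24
  between #102 and #103: 18 + 15 − 11 = 22
  between #103 and Base: 15 + 21 − 8 = 28
Cheapest insertion is between #102 and #103, adding 22.
New total = 34 + 22 = 56.

+22 miles — insert #104 between #102 and #103.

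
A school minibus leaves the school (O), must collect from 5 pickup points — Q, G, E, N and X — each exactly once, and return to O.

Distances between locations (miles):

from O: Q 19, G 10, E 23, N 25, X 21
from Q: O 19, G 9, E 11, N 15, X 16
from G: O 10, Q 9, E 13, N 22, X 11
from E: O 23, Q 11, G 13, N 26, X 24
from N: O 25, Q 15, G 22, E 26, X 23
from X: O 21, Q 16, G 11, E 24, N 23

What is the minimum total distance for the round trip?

With 5 stops there are 5!/2 = 60 distinct round trips (a route and its reverse cost the same).
O - Q - G - E - N - X - O: 19+9+13+26+23+21 = 111
O - Q - G - E - X - N - O: 19+9+13+24+23+25 = 113
O - Q - G - N - E - X - O: 19+9+22+26+24+21 = 121
O - Q - G - N - X - E - O: 19+9+22+23+24+23 = 120
O - Q - G - X - E - N - O: 19+9+11+24+26+25 = 114
O - Q - G - X - N - E - O: 19+9+11+23+26+23 = 111
O - Q - E - G - N - X - O: 19+11+13+22+23+21 = 109
O - Q - E - G - X - N - O: 19+11+13+11+23+25 = 102
O - Q - E - N - G - X - O: 19+11+26+22+11+21 = 110
O - Q - E - N - X - G - O: 19+11+26+23+11+10 = 100
O - Q - E - X - G - N - O: 19+11+24+11+22+25 = 112
O - Q - E - X - N - G - O: 19+11+24+23+22+10 = 109
O - Q - N - G - E - X - O: 19+15+22+13+24+21 = 114
O - Q - N - G - X - E - O: 19+15+22+11+24+23 = 114
… (46 more)
O - G - E - Q - N - X - O: 10+13+11+15+23+21 = 93  ← best
The minimum is 93.
One optimal route: O → G → E → Q → N → X → O (or its reverse).

93 miles — the shortest possible round trip.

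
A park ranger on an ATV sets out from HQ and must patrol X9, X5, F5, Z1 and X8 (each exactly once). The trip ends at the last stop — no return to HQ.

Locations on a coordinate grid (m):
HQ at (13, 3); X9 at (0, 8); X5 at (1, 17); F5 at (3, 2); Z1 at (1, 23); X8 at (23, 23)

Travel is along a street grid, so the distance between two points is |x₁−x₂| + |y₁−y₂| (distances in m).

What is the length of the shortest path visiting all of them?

Minimum one-way distance = 58 m.

There are 5! = 120 possible orderings.
HQ → X9 → X5 → F5 → Z1 → X8: 18+10+17+23+22 = 90
HQ → X9 → X5 → F5 → X8 → Z1: 18+10+17+41+22 = 108
HQ → X9 → X5 → Z1 → F5 → X8: 18+10+6+23+41 = 98
HQ → X9 → X5 → Z1 → X8 → F5: 18+10+6+22+41 = 97
HQ → X9 → X5 → X8 → F5 → Z1: 18+10+28+41+23 = 120
HQ → X9 → X5 → X8 → Z1 → F5: 18+10+28+22+23 = 101
HQ → X9 → F5 → X5 → Z1 → X8: 18+9+17+6+22 = 72
HQ → X9 → F5 → X5 → X8 → Z1: 18+9+17+28+22 = 94
HQ → X9 → F5 → Z1 → X5 → X8: 18+9+23+6+28 = 84
HQ → X9 → F5 → Z1 → X8 → X5: 18+9+23+22+28 = 100
HQ → X9 → F5 → X8 → X5 → Z1: 18+9+41+28+6 = 102
HQ → X9 → F5 → X8 → Z1 → X5: 18+9+41+22+6 = 96
HQ → X9 → Z1 → X5 → F5 → X8: 18+16+6+17+41 = 98
HQ → X9 → Z1 → X5 → X8 → F5: 18+16+6+28+41 = 109
… (106 more)
HQ → F5 → X9 → X5 → Z1 → X8: 11+9+10+6+22 = 58  ← best
The minimum is 58.
One shortest path: HQ → F5 → X9 → X5 → Z1 → X8.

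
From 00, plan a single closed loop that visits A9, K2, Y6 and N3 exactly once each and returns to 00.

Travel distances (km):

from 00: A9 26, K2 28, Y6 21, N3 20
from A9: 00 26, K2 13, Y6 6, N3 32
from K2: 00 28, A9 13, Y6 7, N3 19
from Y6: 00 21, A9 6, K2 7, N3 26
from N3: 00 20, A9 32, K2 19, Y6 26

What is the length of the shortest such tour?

Minimum total distance: 78 km.

00 → A9 → K2 → Y6 → N3 → 00: 26+13+7+26+20 = 92
00 → A9 → K2 → N3 → Y6 → 00: 26+13+19+26+21 = 105
00 → A9 → Y6 → K2 → N3 → 00: 26+6+7+19+20 = 78
00 → A9 → Y6 → N3 → K2 → 00: 26+6+26+19+28 = 105
00 → A9 → N3 → K2 → Y6 → 00: 26+32+19+7+21 = 105
00 → A9 → N3 → Y6 → K2 → 00: 26+32+26+7+28 = 119
00 → K2 → A9 → Y6 → N3 → 00: 28+13+6+26+20 = 93
00 → K2 → A9 → N3 → Y6 → 00: 28+13+32+26+21 = 120
00 → K2 → Y6 → A9 → N3 → 00: 28+7+6+32+20 = 93
00 → K2 → N3 → A9 → Y6 → 00: 28+19+32+6+21 = 106
00 → Y6 → A9 → K2 → N3 → 00: 21+6+13+19+20 = 79
00 → Y6 → K2 → A9 → N3 → 00: 21+7+13+32+20 = 93
The minimum is 78.
One optimal route: 00 → A9 → Y6 → K2 → N3 → 00 (or its reverse).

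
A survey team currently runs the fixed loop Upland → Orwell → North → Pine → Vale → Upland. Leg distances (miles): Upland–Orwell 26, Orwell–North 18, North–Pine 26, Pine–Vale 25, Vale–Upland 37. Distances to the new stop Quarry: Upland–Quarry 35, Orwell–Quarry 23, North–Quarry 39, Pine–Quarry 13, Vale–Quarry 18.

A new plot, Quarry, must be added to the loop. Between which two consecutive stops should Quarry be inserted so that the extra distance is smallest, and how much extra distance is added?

Insertion cost between consecutive stops i–j is d(i,Quarry) + d(Quarry,j) − d(i,j):
  between Upland and Orwell: 35 + 23 − 26 = 32
  between Orwell and North: 23 + 39 − 18 = 44
  between North and Pine: 39 + 13 − 26 = 26
  between Pine and Vale: 13 + 18 − 25 = 6
  between Vale and Upland: 18 + 35 − 37 = 16
Cheapest insertion is between Pine and Vale, adding 6.
New total = 132 + 6 = 138.

+6 miles — insert Quarry between Pine and Vale.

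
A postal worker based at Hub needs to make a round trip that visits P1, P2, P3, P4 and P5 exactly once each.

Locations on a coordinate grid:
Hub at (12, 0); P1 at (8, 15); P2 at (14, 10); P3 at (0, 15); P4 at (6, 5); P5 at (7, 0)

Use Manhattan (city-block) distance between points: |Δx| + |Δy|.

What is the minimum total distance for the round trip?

Hub-P1-P2-P3-P4-P5-Hub: 19+11+19+16+6+5 = 76
Hub-P1-P2-P3-P5-P4-Hub: 19+11+19+22+6+11 = 88
Hub-P1-P2-P4-P3-P5-Hub: 19+11+13+16+22+5 = 86
Hub-P1-P2-P4-P5-P3-Hub: 19+11+13+6+22+27 = 98
Hub-P1-P2-P5-P3-P4-Hub: 19+11+17+22+16+11 = 96
Hub-P1-P2-P5-P4-P3-Hub: 19+11+17+6+16+27 = 96
Hub-P1-P3-P2-P4-P5-Hub: 19+8+19+13+6+5 = 70
Hub-P1-P3-P2-P5-P4-Hub: 19+8+19+17+6+11 = 80
Hub-P1-P3-P4-P2-P5-Hub: 19+8+16+13+17+5 = 78
Hub-P1-P3-P4-P5-P2-Hub: 19+8+16+6+17+12 = 78
Hub-P1-P3-P5-P2-P4-Hub: 19+8+22+17+13+11 = 90
Hub-P1-P3-P5-P4-P2-Hub: 19+8+22+6+13+12 = 80
Hub-P1-P4-P2-P3-P5-Hub: 19+12+13+19+22+5 = 90
Hub-P1-P4-P2-P5-P3-Hub: 19+12+13+17+22+27 = 110
… (46 more)
Hub-P2-P1-P3-P4-P5-Hub: 12+11+8+16+6+5 = 58  ← best
The minimum is 58.
One optimal route: Hub → P2 → P1 → P3 → P4 → P5 → Hub (or its reverse).

Shortest round trip = 58.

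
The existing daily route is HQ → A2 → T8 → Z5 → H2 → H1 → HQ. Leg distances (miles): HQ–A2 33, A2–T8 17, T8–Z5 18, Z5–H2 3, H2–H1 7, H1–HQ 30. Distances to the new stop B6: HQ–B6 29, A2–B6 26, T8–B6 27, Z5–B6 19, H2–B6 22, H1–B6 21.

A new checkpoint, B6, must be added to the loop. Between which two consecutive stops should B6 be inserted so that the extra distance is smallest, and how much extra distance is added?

Adding 20 miles by placing B6 on the H1–HQ leg.

Insertion cost between consecutive stops i–j is d(i,B6) + d(B6,j) − d(i,j):
  between HQ and A2: 29 + 26 − 33 = 22
  between A2 and T8: 26 + 27 − 17 = 36
  between T8 and Z5: 27 + 19 − 18 = 28
  between Z5 and H2: 19 + 22 − 3 = 38
  between H2 and H1: 22 + 21 − 7 = 36
  between H1 and HQ: 21 + 29 − 30 = 20
Cheapest insertion is between H1 and HQ, adding 20.
New total = 108 + 20 = 128.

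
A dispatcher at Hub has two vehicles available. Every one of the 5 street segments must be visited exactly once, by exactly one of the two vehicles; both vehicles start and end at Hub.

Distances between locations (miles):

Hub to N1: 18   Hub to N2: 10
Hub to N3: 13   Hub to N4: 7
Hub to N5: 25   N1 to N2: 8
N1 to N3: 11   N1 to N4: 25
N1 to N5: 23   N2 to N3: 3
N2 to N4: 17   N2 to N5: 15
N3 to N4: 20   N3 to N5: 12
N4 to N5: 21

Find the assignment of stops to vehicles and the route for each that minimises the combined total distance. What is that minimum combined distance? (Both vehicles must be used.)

Check every non-empty split of the stops between the two vehicles; for each half take its own optimal tour:
  {N1} + {N2, N3, N4, N5}: 36 + 53 = 89
  {N2} + {N1, N3, N4, N5}: 20 + 69 = 89
  {N1, N2} + {N3, N4, N5}: 36 + 53 = 89
  {N3} + {N1, N2, N4, N5}: 26 + 69 = 95
  {N1, N3} + {N2, N4, N5}: 42 + 53 = 95
  {N2, N3} + {N1, N4, N5}: 26 + 69 = 95
  … (15 splits in total)
  {N4} + {N1, N2, N3, N5}: 14 + 66 = 80  ← best
Best: vehicle 1 Hub → N4 → Hub = 14; vehicle 2 Hub → N1 → N2 → N3 → N5 → Hub = 66; combined 80.

80 miles — the smallest possible combined total.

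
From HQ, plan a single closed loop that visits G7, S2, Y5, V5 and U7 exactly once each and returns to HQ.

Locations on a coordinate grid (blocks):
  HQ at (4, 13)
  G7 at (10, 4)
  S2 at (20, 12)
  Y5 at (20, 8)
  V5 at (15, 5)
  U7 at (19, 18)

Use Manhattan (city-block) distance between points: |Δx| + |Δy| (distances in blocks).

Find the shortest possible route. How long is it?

60 blocks — the shortest possible round trip.

There are 60 distinct closed tours to check (reversals are equivalent).
HQ - G7 - S2 - Y5 - V5 - U7 - HQ: 15+18+4+8+17+20 = 82
HQ - G7 - S2 - Y5 - U7 - V5 - HQ: 15+18+4+11+17+19 = 84
HQ - G7 - S2 - V5 - Y5 - U7 - HQ: 15+18+12+8+11+20 = 84
HQ - G7 - S2 - V5 - U7 - Y5 - HQ: 15+18+12+17+11+21 = 94
HQ - G7 - S2 - U7 - Y5 - V5 - HQ: 15+18+7+11+8+19 = 78
HQ - G7 - S2 - U7 - V5 - Y5 - HQ: 15+18+7+17+8+21 = 86
HQ - G7 - Y5 - S2 - V5 - U7 - HQ: 15+14+4+12+17+20 = 82
HQ - G7 - Y5 - S2 - U7 - V5 - HQ: 15+14+4+7+17+19 = 76
HQ - G7 - Y5 - V5 - S2 - U7 - HQ: 15+14+8+12+7+20 = 76
HQ - G7 - Y5 - V5 - U7 - S2 - HQ: 15+14+8+17+7+17 = 78
HQ - G7 - Y5 - U7 - S2 - V5 - HQ: 15+14+11+7+12+19 = 78
HQ - G7 - Y5 - U7 - V5 - S2 - HQ: 15+14+11+17+12+17 = 86
HQ - G7 - V5 - S2 - Y5 - U7 - HQ: 15+6+12+4+11+20 = 68
HQ - G7 - V5 - S2 - U7 - Y5 - HQ: 15+6+12+7+11+21 = 72
… (46 more)
HQ - G7 - V5 - Y5 - S2 - U7 - HQ: 15+6+8+4+7+20 = 60  ← best
The minimum is 60.
One optimal route: HQ → G7 → V5 → Y5 → S2 → U7 → HQ (or its reverse).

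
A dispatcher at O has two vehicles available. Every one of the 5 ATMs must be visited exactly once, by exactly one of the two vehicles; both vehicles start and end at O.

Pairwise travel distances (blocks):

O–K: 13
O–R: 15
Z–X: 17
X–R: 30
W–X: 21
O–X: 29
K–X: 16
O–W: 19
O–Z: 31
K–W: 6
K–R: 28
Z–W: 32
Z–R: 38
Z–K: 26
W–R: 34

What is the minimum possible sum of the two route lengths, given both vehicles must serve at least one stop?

Minimum combined distance: 118 blocks.

There are 2^4 − 1 = 15 ways to divide the 5 stops into two non-empty groups. For each, the best each vehicle can do is its own shortest tour through its group:
  {Z} + {K, W, X, R}: 62 + 85 = 147
  {K} + {Z, W, X, R}: 26 + 110 = 136
  {Z, K} + {W, X, R}: 70 + 85 = 155
  {W} + {Z, K, X, R}: 38 + 99 = 137
  {Z, W} + {K, X, R}: 82 + 74 = 156
  {K, W} + {Z, X, R}: 38 + 93 = 131
  … (15 splits in total)
  {Z, K, W, X} + {R}: 88 + 30 = 118  ← best
Best: vehicle 1 O → Z → X → W → K → O = 88; vehicle 2 O → R → O = 30; combined 118.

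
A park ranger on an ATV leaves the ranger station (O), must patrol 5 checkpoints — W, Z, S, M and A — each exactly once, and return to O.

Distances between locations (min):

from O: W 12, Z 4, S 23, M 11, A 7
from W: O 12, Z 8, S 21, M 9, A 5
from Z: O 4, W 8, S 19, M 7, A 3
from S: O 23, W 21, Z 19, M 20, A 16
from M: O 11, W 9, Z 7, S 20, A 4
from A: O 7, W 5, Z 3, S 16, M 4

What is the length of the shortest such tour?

O-W-Z-S-M-A-O: 12+8+19+20+4+7 = 70
O-W-Z-S-A-M-O: 12+8+19+16+4+11 = 70
O-W-Z-M-S-A-O: 12+8+7+20+16+7 = 70
O-W-Z-M-A-S-O: 12+8+7+4+16+23 = 70
O-W-Z-A-S-M-O: 12+8+3+16+20+11 = 70
O-W-Z-A-M-S-O: 12+8+3+4+20+23 = 70
O-W-S-Z-M-A-O: 12+21+19+7+4+7 = 70
O-W-S-Z-A-M-O: 12+21+19+3+4+11 = 70
O-W-S-M-Z-A-O: 12+21+20+7+3+7 = 70
O-W-S-M-A-Z-O: 12+21+20+4+3+4 = 64
O-W-S-A-Z-M-O: 12+21+16+3+7+11 = 70
O-W-S-A-M-Z-O: 12+21+16+4+7+4 = 64
O-W-M-Z-S-A-O: 12+9+7+19+16+7 = 70
O-W-M-Z-A-S-O: 12+9+7+3+16+23 = 70
… (46 more)
The minimum is 64.
One optimal route: O → W → S → M → A → Z → O (or its reverse).

Shortest round trip = 64 min.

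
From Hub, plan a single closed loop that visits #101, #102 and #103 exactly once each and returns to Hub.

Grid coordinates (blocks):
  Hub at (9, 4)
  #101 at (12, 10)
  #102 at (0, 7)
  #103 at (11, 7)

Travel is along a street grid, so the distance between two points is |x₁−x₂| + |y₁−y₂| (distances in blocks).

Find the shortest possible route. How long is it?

There are 3 distinct closed tours to check (reversals are equivalent).
Hub → #101 → #102 → #103 → Hub: 9+15+11+5 = 40
Hub → #101 → #103 → #102 → Hub: 9+4+11+12 = 36
Hub → #102 → #101 → #103 → Hub: 12+15+4+5 = 36
The minimum is 36.
One optimal route: Hub → #101 → #103 → #102 → Hub (or its reverse).

36 blocks — the shortest possible round trip.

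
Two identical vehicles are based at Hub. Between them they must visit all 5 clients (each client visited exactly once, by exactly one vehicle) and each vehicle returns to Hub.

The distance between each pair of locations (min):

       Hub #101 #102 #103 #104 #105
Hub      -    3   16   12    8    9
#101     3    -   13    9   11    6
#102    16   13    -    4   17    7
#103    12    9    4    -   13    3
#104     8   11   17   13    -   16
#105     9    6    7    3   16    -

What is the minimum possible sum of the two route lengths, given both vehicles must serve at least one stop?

Check every non-empty split of the stops between the two vehicles; for each half take its own optimal tour:
  {#101} + {#102, #103, #104, #105}: 6 + 41 = 47
  {#102} + {#101, #103, #104, #105}: 32 + 33 = 65
  {#101, #102} + {#103, #104, #105}: 32 + 33 = 65
  {#103} + {#101, #102, #104, #105}: 24 + 41 = 65
  {#101, #103} + {#102, #104, #105}: 24 + 41 = 65
  {#102, #103} + {#101, #104, #105}: 32 + 33 = 65
  … (15 splits in total)
Best: vehicle 1 Hub → #101 → Hub = 6; vehicle 2 Hub → #104 → #102 → #103 → #105 → Hub = 41; combined 47.

Minimum combined distance: 47 min.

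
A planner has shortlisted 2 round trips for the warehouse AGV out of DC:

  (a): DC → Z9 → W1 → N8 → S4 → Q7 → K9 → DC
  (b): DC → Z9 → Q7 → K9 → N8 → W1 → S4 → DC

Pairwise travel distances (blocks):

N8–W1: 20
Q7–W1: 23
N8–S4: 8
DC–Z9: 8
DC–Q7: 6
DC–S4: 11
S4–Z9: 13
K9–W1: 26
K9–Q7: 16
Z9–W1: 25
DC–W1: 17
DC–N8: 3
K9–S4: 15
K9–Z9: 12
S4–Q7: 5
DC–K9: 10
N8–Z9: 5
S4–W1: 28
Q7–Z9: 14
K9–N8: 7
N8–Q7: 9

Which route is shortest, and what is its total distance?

(a): 8 + 25 + 20 + 8 + 5 + 16 + 10 = 92
(b): 8 + 14 + 16 + 7 + 20 + 28 + 11 = 104

92 blocks — (a) is the shortest.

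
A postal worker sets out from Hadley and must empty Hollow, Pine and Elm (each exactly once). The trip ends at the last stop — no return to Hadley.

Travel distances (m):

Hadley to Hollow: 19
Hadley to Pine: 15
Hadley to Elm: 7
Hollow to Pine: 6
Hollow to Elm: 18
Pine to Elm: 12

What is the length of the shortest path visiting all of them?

There are 3! = 6 possible orderings.
Hadley → Hollow → Pine → Elm: 19+6+12 = 37
Hadley → Hollow → Elm → Pine: 19+18+12 = 49
Hadley → Pine → Hollow → Elm: 15+6+18 = 39
Hadley → Pine → Elm → Hollow: 15+12+18 = 45
Hadley → Elm → Hollow → Pine: 7+18+6 = 31
Hadley → Elm → Pine → Hollow: 7+12+6 = 25
The minimum is 25.
One shortest path: Hadley → Elm → Pine → Hollow.

Shortest open route: 25 m.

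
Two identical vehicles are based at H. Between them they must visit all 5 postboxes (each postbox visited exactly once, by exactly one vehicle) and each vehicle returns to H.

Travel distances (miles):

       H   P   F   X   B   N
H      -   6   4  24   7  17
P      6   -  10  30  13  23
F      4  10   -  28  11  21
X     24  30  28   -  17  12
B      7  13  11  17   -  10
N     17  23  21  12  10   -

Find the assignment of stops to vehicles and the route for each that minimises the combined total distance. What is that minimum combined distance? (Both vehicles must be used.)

Check every non-empty split of the stops between the two vehicles; for each half take its own optimal tour:
  {P} + {F, X, B, N}: 12 + 61 = 73
  {F} + {P, X, B, N}: 8 + 65 = 73
  {P, F} + {X, B, N}: 20 + 53 = 73
  {X} + {P, F, B, N}: 48 + 54 = 102
  {P, X} + {F, B, N}: 60 + 42 = 102
  {F, X} + {P, B, N}: 56 + 46 = 102
  … (15 splits in total)
Best: vehicle 1 H → P → H = 12; vehicle 2 H → F → X → N → B → H = 61; combined 73.

Minimum combined distance: 73 miles.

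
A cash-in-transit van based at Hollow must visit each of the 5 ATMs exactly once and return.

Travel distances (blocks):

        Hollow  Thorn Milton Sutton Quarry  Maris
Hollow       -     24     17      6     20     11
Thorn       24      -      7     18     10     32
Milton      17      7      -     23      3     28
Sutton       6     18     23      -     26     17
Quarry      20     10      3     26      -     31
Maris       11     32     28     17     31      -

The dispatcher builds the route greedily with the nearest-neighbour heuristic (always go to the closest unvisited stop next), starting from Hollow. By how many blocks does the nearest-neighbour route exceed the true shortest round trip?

Hollow: Sutton=6, Maris=11, Milton=17, Quarry=20, Thorn=24 ⇒ Sutton
Sutton: Maris=17, Thorn=18, Milton=23, Quarry=26 ⇒ Maris
Maris: Milton=28, Quarry=31, Thorn=32 ⇒ Milton
Milton: Quarry=3, Thorn=7 ⇒ Quarry
Quarry: Thorn=10 ⇒ Thorn
NN route Hollow → Sutton → Maris → Milton → Quarry → Thorn → Hollow costs 88.
Optimal: Hollow → Milton → Quarry → Thorn → Sutton → Maris → Hollow costs 76 (by enumerating all 60 distinct tours).
Excess = 88 − 76 = 12.

12 blocks longer than the optimal tour.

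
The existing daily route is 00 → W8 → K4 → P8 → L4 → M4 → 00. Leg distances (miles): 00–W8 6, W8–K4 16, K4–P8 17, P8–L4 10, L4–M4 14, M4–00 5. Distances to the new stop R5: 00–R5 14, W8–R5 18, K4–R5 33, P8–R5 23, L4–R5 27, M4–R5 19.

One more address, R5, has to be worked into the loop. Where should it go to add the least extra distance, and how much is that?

Insertion cost between consecutive stops i–j is d(i,R5) + d(R5,j) − d(i,j):
  between 00 and W8: 14 + 18 − 6 = 26
  between W8 and K4: 18 + 33 − 16 = 35
  between K4 and P8: 33 + 23 − 17 = 39
  between P8 and L4: 23 + 27 − 10 = 40
  between L4 and M4: 27 + 19 − 14 = 32
  between M4 and 00: 19 + 14 − 5 = 28
Cheapest insertion is between 00 and W8, adding 26.
New total = 68 + 26 = 94.

Minimum extra distance: 26 miles, inserting R5 between 00 and W8.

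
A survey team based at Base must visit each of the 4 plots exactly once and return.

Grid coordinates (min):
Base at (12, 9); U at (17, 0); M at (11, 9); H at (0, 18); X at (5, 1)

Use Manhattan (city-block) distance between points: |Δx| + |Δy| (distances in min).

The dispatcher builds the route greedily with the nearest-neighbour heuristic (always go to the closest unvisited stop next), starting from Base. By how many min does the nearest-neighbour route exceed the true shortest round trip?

14 min longer than the optimal tour.

Base: M=1, U=14, X=15, H=21 ⇒ M
M: X=14, U=15, H=20 ⇒ X
X: U=13, H=22 ⇒ U
U: H=35 ⇒ H
NN route Base → M → X → U → H → Base costs 84.
Optimal: Base → U → X → H → M → Base costs 70 (by enumerating all 12 distinct tours).
Excess = 84 − 70 = 14.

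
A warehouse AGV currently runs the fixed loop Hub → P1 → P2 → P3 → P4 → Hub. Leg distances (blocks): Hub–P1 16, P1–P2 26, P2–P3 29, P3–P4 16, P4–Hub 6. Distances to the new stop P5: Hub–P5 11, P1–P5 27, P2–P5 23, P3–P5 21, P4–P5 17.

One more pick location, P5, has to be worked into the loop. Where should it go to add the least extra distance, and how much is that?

Adding 15 blocks by placing P5 on the P2–P3 leg.

Insertion cost between consecutive stops i–j is d(i,P5) + d(P5,j) − d(i,j):
  between Hub and P1: 11 + 27 − 16 = 22
  between P1 and P2: 27 + 23 − 26 = 24
  between P2 and P3: 23 + 21 − 29 = 15
  between P3 and P4: 21 + 17 − 16 = 22
  between P4 and Hub: 17 + 11 − 6 = 22
Cheapest insertion is between P2 and P3, adding 15.
New total = 93 + 15 = 108.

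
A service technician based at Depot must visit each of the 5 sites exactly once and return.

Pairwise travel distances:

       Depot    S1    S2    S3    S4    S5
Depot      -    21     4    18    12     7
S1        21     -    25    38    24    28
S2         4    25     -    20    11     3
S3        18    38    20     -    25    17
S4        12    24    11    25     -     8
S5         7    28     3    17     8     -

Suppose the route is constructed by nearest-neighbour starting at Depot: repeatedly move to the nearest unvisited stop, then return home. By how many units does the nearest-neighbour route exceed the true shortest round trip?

Excess over optimum: 1.

From Depot: S2=4, S5=7, S4=12, S3=18, S1=21 → choose S2 (4).
From S2: S5=3, S4=11, S3=20, S1=25 → choose S5 (3).
From S5: S4=8, S3=17, S1=28 → choose S4 (8).
From S4: S1=24, S3=25 → choose S1 (24).
From S1: S3=38 → choose S3 (38).
NN route Depot → S2 → S5 → S4 → S1 → S3 → Depot costs 95.
Optimal: Depot → S1 → S4 → S2 → S5 → S3 → Depot costs 94 (by enumerating all 60 distinct tours).
Excess = 95 − 94 = 1.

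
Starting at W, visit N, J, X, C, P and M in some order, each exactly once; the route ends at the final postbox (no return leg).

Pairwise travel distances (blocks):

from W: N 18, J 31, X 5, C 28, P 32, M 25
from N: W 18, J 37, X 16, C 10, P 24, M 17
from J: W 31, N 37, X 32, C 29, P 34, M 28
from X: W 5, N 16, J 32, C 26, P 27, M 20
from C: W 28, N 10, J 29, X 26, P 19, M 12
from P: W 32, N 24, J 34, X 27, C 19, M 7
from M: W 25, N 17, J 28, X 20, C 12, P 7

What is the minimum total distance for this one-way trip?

There are 6! = 720 possible orderings.
W→N→J→X→C→P→M: 18+37+32+26+19+7 = 139
W→N→J→X→C→M→P: 18+37+32+26+12+7 = 132
W→N→J→X→P→C→M: 18+37+32+27+19+12 = 145
W→N→J→X→P→M→C: 18+37+32+27+7+12 = 133
W→N→J→X→M→C→P: 18+37+32+20+12+19 = 138
W→N→J→X→M→P→C: 18+37+32+20+7+19 = 133
W→N→J→C→X→P→M: 18+37+29+26+27+7 = 144
W→N→J→C→X→M→P: 18+37+29+26+20+7 = 137
… (712 more)
W→X→N→C→M→P→J: 5+16+10+12+7+34 = 84  ← best
The minimum is 84.
One shortest path: W → X → N → C → M → P → J.

84 blocks — the minimum one-way total.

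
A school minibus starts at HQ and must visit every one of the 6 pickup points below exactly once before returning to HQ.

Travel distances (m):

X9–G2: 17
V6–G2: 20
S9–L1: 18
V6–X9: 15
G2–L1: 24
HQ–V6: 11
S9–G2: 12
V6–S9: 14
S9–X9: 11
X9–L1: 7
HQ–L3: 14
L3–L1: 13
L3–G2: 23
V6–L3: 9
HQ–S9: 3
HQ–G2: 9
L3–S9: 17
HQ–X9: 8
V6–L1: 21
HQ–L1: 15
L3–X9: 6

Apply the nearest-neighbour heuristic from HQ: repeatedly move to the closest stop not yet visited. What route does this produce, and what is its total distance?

From HQ: distances to unvisited — S9=3, X9=8, G2=9, V6=11, L3=14, L1=15. Nearest is S9 (3).
From S9: distances to unvisited — X9=11, G2=12, V6=14, L3=17, L1=18. Nearest is X9 (11).
From X9: distances to unvisited — L3=6, L1=7, V6=15, G2=17. Nearest is L3 (6).
From L3: distances to unvisited — V6=9, L1=13, G2=23. Nearest is V6 (9).
From V6: distances to unvisited — G2=20, L1=21. Nearest is G2 (20).
From G2: distances to unvisited — L1=24. Nearest is L1 (24).
Return L1→HQ: 15.
Total = 3 + 11 + 6 + 9 + 20 + 24 + 15 = 88.

88 m along HQ → S9 → X9 → L3 → V6 → G2 → L1 → HQ.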